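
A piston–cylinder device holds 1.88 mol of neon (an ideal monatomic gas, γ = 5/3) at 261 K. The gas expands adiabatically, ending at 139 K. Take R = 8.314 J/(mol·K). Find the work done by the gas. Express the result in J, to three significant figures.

Adiabatic ⇒ Q = 0, so W_by = −ΔU = nCᵥ(T₁ − T₂).
Cᵥ = 3R/2 = 12.47 J/(mol·K).
W = (1.88)(12.47)(261 − 139) = 2860 J.

W ≈ 2860 J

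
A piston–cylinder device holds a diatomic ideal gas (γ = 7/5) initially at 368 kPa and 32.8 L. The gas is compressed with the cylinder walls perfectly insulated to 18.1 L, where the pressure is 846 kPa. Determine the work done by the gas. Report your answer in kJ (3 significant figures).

Adiabatic: W = (P₁V₁ − P₂V₂)/(γ − 1) with γ = 7/5.
P₁V₁ = 12070 J, P₂V₂ = 15313 J.
W = (12070 − 15313) / 0.4 = -8106 J.

W ≈ -8.11 kJ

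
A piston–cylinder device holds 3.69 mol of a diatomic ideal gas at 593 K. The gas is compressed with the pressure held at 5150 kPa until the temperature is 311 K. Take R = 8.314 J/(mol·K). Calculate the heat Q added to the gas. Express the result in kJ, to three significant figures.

Isobaric: W = nRΔT = (3.69)(8.314)(-282) = -8651 J.
ΔU = nCᵥΔT with Cᵥ = 5R/2: ΔU = (3.69)(20.79)(-282) = -21628 J.
Q = ΔU + W = -21628 − 8651 = -30280 J.

Q ≈ -30.3 kJ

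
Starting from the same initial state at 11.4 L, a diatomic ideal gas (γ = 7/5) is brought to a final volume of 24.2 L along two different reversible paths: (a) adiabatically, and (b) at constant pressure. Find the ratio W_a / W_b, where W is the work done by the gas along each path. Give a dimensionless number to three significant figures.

Path (a) adiabatic: W = P₁V₁(1 − (V₁/V₂)^(γ−1))/(γ−1) → W_a/(P₁V₁) = 0.65.
Path (b) isobaric: W = P₁(V₂ − V₁) → W_b/(P₁V₁) = 1.123.
W_a / W_b = 0.65 / 1.123 = 0.5789.

W_a / W_b ≈ 0.579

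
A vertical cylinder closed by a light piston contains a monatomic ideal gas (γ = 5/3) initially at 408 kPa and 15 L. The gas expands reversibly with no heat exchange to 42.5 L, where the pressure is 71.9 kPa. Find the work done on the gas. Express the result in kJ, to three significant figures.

W ≈ -4.60 kJ

Adiabatic: W = (P₁V₁ − P₂V₂)/(γ − 1) with γ = 5/3.
P₁V₁ = 6120 J, P₂V₂ = 3056 J.
W = (6120 − 3056) / 0.6667 = 4596 J.
Work on gas = −W_by = -4596 J.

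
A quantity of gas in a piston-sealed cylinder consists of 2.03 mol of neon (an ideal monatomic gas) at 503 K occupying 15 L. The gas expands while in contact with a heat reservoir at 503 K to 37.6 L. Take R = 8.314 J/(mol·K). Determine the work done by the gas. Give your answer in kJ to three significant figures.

Isothermal: W = nRT ln(V₂/V₁).
W = (2.03)(8.314)(503) × ln(37.6/15)
  = 8489 × 0.919
W_by_gas = 7801 J.

W ≈ 7.80 kJ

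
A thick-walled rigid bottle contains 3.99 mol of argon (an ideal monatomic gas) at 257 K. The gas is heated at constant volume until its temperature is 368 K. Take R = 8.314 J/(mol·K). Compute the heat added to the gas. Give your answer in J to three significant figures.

Constant volume ⇒ W = 0, so Q = ΔU = nCᵥΔT with Cᵥ = 3R/2 = 12.47 J/(mol·K).
ΔU = (3.99)(12.47)(368 − 257) = 5523 J.

Q ≈ 5520 J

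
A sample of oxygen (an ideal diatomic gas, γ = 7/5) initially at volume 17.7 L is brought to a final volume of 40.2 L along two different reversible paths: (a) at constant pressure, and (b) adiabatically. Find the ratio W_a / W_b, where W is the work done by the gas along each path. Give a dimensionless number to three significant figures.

W_a / W_b ≈ 1.82

Path (a) isobaric: W = P₁(V₂ − V₁) → W_a/(P₁V₁) = 1.271.
Path (b) adiabatic: W = P₁V₁(1 − (V₁/V₂)^(γ−1))/(γ−1) → W_b/(P₁V₁) = 0.6993.
W_a / W_b = 1.271 / 0.6993 = 1.818.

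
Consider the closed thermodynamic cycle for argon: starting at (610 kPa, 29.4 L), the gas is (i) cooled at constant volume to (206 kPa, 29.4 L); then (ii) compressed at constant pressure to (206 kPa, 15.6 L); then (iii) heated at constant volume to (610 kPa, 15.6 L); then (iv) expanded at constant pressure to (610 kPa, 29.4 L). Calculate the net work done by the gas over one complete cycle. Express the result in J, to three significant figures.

W_net ≈ 5580 J

Constant-volume legs do no work.
W(ii) = (206)(15.6 − 29.4) = -2843 J; W(iv) = (610)(29.4 − 15.6) = 8418 J.
W_net = -2843 + 8418 = 5575 J (the clockwise enclosed area).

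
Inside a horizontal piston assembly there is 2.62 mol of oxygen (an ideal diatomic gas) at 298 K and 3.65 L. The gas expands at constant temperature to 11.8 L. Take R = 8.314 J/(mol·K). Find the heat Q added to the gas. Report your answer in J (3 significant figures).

Q ≈ 7620 J

Isothermal ⇒ ΔU = 0, so Q = W = nRT ln(V₂/V₁).
Q = (2.62)(8.314)(298) ln(11.8/3.65) = 6491 × 1.173 = 7617 J.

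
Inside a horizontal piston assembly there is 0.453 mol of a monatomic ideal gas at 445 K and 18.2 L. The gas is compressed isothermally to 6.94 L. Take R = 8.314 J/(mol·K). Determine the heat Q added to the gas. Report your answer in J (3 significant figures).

Q ≈ -1620 J

Isothermal ⇒ ΔU = 0, so Q = W = nRT ln(V₂/V₁).
Q = (0.453)(8.314)(445) ln(6.94/18.2) = 1676 × -0.9641 = -1616 J.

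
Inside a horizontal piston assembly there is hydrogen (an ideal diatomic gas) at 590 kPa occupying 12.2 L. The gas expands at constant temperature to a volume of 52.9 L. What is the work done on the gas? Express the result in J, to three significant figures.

W ≈ -10600 J

Isothermal: W = nRT ln(V₂/V₁) = P₁V₁ ln(V₂/V₁).
P₁V₁ = (590 kPa)(12.2 L) = 7198 J.
W = 7198 × ln(52.9/12.2) = 7198 × 1.467
W_by_gas = 10559 J; work on gas = −W_by = -10559 J.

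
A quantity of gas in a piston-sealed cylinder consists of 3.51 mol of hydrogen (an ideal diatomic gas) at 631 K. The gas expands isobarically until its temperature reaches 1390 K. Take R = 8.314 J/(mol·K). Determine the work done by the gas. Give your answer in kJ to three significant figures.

Isobaric: W = P ΔV = nR ΔT.
W = (3.51)(8.314)(1390 − 631) = 22149 J.

W ≈ 22.1 kJ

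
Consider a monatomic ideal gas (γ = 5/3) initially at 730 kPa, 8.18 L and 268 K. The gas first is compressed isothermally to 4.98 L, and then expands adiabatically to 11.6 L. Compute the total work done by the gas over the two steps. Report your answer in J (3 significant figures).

W_total ≈ 896 J

Step 1 (isothermal): W = P₁V₁ ln(V₂/V₁) = (5971) ln(4.98/8.18) = -2963 J.
After step 1: P = 1199 kPa, V = 4.98 L, T = 268 K.
Step 2 (adiabatic): W = (P₁V₁ − P₂V₂)/(γ−1) = (5971 − 3398)/0.667 = 3860 J.
W_total = -2963 + 3860 = 896.3 J.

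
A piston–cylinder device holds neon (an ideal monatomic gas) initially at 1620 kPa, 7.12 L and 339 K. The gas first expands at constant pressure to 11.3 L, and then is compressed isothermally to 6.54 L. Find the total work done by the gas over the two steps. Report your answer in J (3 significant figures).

W_total ≈ -3240 J

Step 1 (isobaric): W = PΔV = (1620 kPa)(11.3 − 7.12 L) = 6772 J.
After step 1: P = 1620 kPa, V = 11.3 L, T = 538 K.
Step 2 (isothermal): W = P₁V₁ ln(V₂/V₁) = (18306) ln(6.54/11.3) = -10011 J.
W_total = 6772 − 10011 = -3239 J.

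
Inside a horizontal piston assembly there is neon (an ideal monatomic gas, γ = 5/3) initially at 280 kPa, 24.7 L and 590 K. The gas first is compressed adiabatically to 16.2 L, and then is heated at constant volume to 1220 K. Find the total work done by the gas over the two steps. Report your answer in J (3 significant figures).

Step 1 (adiabatic): W = (P₁V₁ − P₂V₂)/(γ−1) = (6916 − 9162)/0.667 = -3369 J.
Step 2 (isochoric): W = 0 (constant volume).
W_total = -3369 + 0 = -3369 J.

W_total ≈ -3370 J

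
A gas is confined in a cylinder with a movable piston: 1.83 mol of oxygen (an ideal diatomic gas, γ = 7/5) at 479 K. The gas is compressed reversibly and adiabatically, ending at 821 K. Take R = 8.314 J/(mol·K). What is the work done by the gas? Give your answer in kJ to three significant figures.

Adiabatic ⇒ Q = 0, so W_by = −ΔU = nCᵥ(T₁ − T₂).
Cᵥ = 5R/2 = 20.79 J/(mol·K).
W = (1.83)(20.79)(479 − 821) = -13009 J.

W ≈ -13.0 kJ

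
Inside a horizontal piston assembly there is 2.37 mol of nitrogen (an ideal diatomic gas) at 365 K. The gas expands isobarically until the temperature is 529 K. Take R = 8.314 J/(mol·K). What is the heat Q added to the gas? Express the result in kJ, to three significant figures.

Isobaric: W = nRΔT = (2.37)(8.314)(164) = 3231 J.
ΔU = nCᵥΔT with Cᵥ = 5R/2: ΔU = (2.37)(20.79)(164) = 8079 J.
Q = ΔU + W = 8079 + 3231 = 11310 J.

Q ≈ 11.3 kJ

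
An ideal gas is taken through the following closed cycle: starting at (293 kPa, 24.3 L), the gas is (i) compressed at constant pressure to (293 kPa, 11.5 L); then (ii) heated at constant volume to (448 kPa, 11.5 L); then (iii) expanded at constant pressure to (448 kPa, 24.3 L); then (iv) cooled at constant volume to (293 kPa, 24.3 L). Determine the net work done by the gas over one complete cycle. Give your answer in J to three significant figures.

W_net ≈ 1980 J

Constant-volume legs do no work.
W(i) = (293)(11.5 − 24.3) = -3750 J; W(iii) = (448)(24.3 − 11.5) = 5734 J.
W_net = -3750 + 5734 = 1984 J (the clockwise enclosed area).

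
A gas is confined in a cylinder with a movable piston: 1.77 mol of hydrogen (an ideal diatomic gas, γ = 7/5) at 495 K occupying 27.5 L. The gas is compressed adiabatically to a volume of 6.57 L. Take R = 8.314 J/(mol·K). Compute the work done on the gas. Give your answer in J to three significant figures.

Adiabatic: TV^(γ−1) = const with γ = 7/5.
T₂ = T₁ (V₁/V₂)^(γ−1) = 495 × (27.5/6.57)^0.4 = 495 × 1.773 = 877.6 K.
W_by = nCᵥ(T₁ − T₂) = (1.77)(20.79)(495 − 877.6) = -14077 J.
Work on gas = −W_by = 14077 J.

W ≈ 14100 J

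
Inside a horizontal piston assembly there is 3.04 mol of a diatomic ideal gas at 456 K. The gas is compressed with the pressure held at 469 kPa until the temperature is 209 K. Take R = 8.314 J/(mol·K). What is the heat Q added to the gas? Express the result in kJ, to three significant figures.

Isobaric: W = nRΔT = (3.04)(8.314)(-247) = -6243 J.
ΔU = nCᵥΔT with Cᵥ = 5R/2: ΔU = (3.04)(20.79)(-247) = -15607 J.
Q = ΔU + W = -15607 − 6243 = -21850 J.

Q ≈ -21.8 kJ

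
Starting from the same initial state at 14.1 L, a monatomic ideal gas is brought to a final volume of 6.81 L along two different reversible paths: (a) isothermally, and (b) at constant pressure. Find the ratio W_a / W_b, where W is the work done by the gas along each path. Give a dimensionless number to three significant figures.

W_a / W_b ≈ 1.41

Path (a) isothermal: W = P₁V₁ ln(V₂/V₁) → W_a/(P₁V₁) = -0.7278.
Path (b) isobaric: W = P₁(V₂ − V₁) → W_b/(P₁V₁) = -0.517.
W_a / W_b = -0.7278 / -0.517 = 1.408.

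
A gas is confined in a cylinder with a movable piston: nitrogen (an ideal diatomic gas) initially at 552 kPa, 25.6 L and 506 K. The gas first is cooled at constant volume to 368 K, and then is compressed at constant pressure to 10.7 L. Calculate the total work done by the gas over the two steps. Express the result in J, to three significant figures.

Step 1 (isochoric): W = 0 (constant volume).
After step 1: P = 401.5 kPa (V unchanged).
Step 2 (isobaric): W = PΔV = (401.5 kPa)(10.7 − 25.6 L) = -5982 J.
W_total = 0 − 5982 = -5982 J.

W_total ≈ -5980 J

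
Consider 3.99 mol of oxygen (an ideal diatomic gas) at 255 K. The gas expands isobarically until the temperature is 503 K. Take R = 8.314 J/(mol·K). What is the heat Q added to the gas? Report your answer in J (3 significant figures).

Q ≈ 28800 J

Isobaric: W = nRΔT = (3.99)(8.314)(248) = 8227 J.
ΔU = nCᵥΔT with Cᵥ = 5R/2: ΔU = (3.99)(20.79)(248) = 20567 J.
Q = ΔU + W = 20567 + 8227 = 28794 J.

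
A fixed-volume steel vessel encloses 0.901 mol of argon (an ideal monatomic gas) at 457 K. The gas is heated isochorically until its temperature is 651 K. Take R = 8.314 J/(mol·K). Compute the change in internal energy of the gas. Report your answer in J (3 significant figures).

Constant volume ⇒ W = 0, so Q = ΔU = nCᵥΔT with Cᵥ = 3R/2 = 12.47 J/(mol·K).
ΔU = (0.901)(12.47)(651 − 457) = 2180 J.

ΔU ≈ 2180 J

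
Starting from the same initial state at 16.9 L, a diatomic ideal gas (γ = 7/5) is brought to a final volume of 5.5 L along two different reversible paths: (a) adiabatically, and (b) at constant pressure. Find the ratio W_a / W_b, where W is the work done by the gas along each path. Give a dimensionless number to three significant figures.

W_a / W_b ≈ 2.10

Path (a) adiabatic: W = P₁V₁(1 − (V₁/V₂)^(γ−1))/(γ−1) → W_a/(P₁V₁) = -1.417.
Path (b) isobaric: W = P₁(V₂ − V₁) → W_b/(P₁V₁) = -0.6746.
W_a / W_b = -1.417 / -0.6746 = 2.101.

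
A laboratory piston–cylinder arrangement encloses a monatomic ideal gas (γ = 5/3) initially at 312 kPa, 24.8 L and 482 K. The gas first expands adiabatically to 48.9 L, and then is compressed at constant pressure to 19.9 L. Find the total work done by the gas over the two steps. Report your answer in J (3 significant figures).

W_total ≈ 1310 J

Step 1 (adiabatic): W = (P₁V₁ − P₂V₂)/(γ−1) = (7738 − 4921)/0.667 = 4225 J.
After step 1: P = 100.6 kPa, V = 48.9 L, T = 306.5 K.
Step 2 (isobaric): W = PΔV = (100.6 kPa)(19.9 − 48.9 L) = -2918 J.
W_total = 4225 − 2918 = 1307 J.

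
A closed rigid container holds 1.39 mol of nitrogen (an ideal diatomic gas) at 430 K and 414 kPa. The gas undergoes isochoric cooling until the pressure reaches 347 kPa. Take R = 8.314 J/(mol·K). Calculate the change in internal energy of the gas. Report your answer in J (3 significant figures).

Constant volume ⇒ W = 0, so Q = ΔU = nCᵥΔT with Cᵥ = 5R/2 = 20.79 J/(mol·K).
At constant V, T₂/T₁ = P₂/P₁ ⇒ ΔT = T₁(P₂/P₁ − 1) = 430·(347/414 − 1) = -69.59 K.
ΔU = (1.39)(20.79)(-69.59) = -2011 J.

ΔU ≈ -2010 J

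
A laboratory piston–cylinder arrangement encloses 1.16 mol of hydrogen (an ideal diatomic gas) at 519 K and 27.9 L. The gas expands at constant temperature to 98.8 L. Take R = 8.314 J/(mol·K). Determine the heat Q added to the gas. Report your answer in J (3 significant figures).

Isothermal ⇒ ΔU = 0, so Q = W = nRT ln(V₂/V₁).
Q = (1.16)(8.314)(519) ln(98.8/27.9) = 5005 × 1.264 = 6329 J.

Q ≈ 6330 J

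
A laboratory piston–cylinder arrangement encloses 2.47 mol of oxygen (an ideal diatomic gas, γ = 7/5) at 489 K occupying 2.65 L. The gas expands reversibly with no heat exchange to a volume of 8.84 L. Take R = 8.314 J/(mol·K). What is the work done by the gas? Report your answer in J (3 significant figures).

W ≈ 9600 J

Adiabatic: TV^(γ−1) = const with γ = 7/5.
T₂ = T₁ (V₁/V₂)^(γ−1) = 489 × (2.65/8.84)^0.4 = 489 × 0.6176 = 302 K.
W_by = nCᵥ(T₁ − T₂) = (2.47)(20.79)(489 − 302) = 9600 J.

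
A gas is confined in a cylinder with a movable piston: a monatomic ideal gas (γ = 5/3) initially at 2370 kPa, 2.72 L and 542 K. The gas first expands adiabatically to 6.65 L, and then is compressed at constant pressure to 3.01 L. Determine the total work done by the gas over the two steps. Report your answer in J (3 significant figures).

Step 1 (adiabatic): W = (P₁V₁ − P₂V₂)/(γ−1) = (6446 − 3552)/0.667 = 4341 J.
After step 1: P = 534.1 kPa, V = 6.65 L, T = 298.7 K.
Step 2 (isobaric): W = PΔV = (534.1 kPa)(3.01 − 6.65 L) = -1944 J.
W_total = 4341 − 1944 = 2397 J.

W_total ≈ 2400 J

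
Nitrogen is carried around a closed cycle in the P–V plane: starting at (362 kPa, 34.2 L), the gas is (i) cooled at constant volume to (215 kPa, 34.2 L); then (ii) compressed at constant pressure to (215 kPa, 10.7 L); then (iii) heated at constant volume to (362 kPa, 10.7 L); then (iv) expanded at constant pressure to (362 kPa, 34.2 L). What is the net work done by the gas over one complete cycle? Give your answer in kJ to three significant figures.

W_net ≈ 3.45 kJ

Constant-volume legs do no work.
W(ii) = (215)(10.7 − 34.2) = -5053 J; W(iv) = (362)(34.2 − 10.7) = 8507 J.
W_net = -5053 + 8507 = 3455 J (the clockwise enclosed area).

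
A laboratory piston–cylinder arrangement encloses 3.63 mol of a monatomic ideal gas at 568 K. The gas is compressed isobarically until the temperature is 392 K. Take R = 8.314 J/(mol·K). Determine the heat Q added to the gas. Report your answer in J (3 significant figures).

Q ≈ -13300 J

Isobaric: W = nRΔT = (3.63)(8.314)(-176) = -5312 J.
ΔU = nCᵥΔT with Cᵥ = 3R/2: ΔU = (3.63)(12.47)(-176) = -7967 J.
Q = ΔU + W = -7967 − 5312 = -13279 J.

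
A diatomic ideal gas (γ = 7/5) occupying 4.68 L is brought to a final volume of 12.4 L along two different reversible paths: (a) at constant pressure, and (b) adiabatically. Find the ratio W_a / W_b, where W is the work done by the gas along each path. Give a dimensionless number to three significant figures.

Path (a) isobaric: W = P₁(V₂ − V₁) → W_a/(P₁V₁) = 1.65.
Path (b) adiabatic: W = P₁V₁(1 − (V₁/V₂)^(γ−1))/(γ−1) → W_b/(P₁V₁) = 0.807.
W_a / W_b = 1.65 / 0.807 = 2.044.

W_a / W_b ≈ 2.04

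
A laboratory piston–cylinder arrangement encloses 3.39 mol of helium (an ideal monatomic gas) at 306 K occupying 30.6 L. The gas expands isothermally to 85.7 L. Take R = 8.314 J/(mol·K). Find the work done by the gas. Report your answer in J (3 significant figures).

W ≈ 8880 J

Isothermal: W = nRT ln(V₂/V₁).
W = (3.39)(8.314)(306) × ln(85.7/30.6)
  = 8624 × 1.03
W_by_gas = 8882 J.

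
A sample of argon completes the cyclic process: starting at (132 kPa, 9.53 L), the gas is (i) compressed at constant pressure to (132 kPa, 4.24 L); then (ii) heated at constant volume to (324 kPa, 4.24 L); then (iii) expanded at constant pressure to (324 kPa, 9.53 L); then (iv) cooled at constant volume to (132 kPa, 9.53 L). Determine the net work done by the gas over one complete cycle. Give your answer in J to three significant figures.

W_net ≈ 1020 J

Constant-volume legs do no work.
W(i) = (132)(4.24 − 9.53) = -698.3 J; W(iii) = (324)(9.53 − 4.24) = 1714 J.
W_net = -698.3 + 1714 = 1016 J (the clockwise enclosed area).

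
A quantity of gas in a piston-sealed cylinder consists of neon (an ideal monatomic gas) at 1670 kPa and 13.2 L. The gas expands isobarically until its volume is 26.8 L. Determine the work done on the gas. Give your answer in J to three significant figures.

Isobaric: W = P ΔV.
W = (1670 kPa)(26.8 − 13.2 L) = (1670)(13.6) = 22712 J.
Work on gas = −W_by = -22712 J.

W ≈ -22700 J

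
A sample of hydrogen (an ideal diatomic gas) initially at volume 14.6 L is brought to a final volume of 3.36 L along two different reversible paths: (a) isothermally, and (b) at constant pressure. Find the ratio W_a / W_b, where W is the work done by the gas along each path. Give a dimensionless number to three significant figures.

W_a / W_b ≈ 1.91

Path (a) isothermal: W = P₁V₁ ln(V₂/V₁) → W_a/(P₁V₁) = -1.469.
Path (b) isobaric: W = P₁(V₂ − V₁) → W_b/(P₁V₁) = -0.7699.
W_a / W_b = -1.469 / -0.7699 = 1.908.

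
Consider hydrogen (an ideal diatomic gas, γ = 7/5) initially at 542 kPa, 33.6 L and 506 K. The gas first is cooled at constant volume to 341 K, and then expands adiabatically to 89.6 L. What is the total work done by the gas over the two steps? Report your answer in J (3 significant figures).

Step 1 (isochoric): W = 0 (constant volume).
After step 1: P = 365.3 kPa (V unchanged).
Step 2 (adiabatic): W = (P₁V₁ − P₂V₂)/(γ−1) = (12273 − 8290)/0.4 = 9957 J.
W_total = 0 + 9957 = 9957 J.

W_total ≈ 9960 J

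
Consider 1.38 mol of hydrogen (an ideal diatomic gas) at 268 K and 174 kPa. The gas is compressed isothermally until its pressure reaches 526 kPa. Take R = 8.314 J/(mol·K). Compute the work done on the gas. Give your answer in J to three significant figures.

W ≈ 3400 J

Isothermal process: W = nRT ln(V₂/V₁) = nRT ln(P₁/P₂).
W = (1.38)(8.314)(268) × ln(174/526)
  = 3075 × ln(0.3308) = 3075 × -1.106
W_by_gas = -3402 J; work on gas = −W_by = 3402 J.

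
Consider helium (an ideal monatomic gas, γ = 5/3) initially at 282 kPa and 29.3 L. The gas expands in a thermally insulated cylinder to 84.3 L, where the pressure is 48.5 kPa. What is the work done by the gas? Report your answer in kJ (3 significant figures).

Adiabatic: W = (P₁V₁ − P₂V₂)/(γ − 1) with γ = 5/3.
P₁V₁ = 8263 J, P₂V₂ = 4089 J.
W = (8263 − 4089) / 0.6667 = 6261 J.

W ≈ 6.26 kJ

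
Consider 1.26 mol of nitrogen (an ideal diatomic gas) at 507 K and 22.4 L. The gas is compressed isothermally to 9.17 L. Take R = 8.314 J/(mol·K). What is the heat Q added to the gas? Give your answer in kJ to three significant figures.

Q ≈ -4.74 kJ

Isothermal ⇒ ΔU = 0, so Q = W = nRT ln(V₂/V₁).
Q = (1.26)(8.314)(507) ln(9.17/22.4) = 5311 × -0.8931 = -4744 J.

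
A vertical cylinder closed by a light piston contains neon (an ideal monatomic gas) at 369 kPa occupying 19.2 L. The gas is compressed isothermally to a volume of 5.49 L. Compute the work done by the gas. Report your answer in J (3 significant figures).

Isothermal: W = nRT ln(V₂/V₁) = P₁V₁ ln(V₂/V₁).
P₁V₁ = (369 kPa)(19.2 L) = 7085 J.
W = 7085 × ln(5.49/19.2) = 7085 × -1.252
W_by_gas = -8870 J.

W ≈ -8870 J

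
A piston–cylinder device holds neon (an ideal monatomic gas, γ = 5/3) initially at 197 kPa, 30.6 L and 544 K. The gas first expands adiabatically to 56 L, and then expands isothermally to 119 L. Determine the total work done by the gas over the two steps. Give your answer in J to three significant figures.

Step 1 (adiabatic): W = (P₁V₁ − P₂V₂)/(γ−1) = (6028 − 4029)/0.667 = 2999 J.
After step 1: P = 71.95 kPa, V = 56 L, T = 363.6 K.
Step 2 (isothermal): W = P₁V₁ ln(V₂/V₁) = (4029) ln(119/56) = 3037 J.
W_total = 2999 + 3037 = 6036 J.

W_total ≈ 6040 J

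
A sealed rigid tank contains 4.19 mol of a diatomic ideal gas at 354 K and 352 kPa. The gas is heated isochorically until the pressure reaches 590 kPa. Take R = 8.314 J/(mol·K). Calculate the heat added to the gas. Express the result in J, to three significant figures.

Q ≈ 20800 J

Constant volume ⇒ W = 0, so Q = ΔU = nCᵥΔT with Cᵥ = 5R/2 = 20.79 J/(mol·K).
At constant V, T₂/T₁ = P₂/P₁ ⇒ ΔT = T₁(P₂/P₁ − 1) = 354·(590/352 − 1) = 239.4 K.
ΔU = (4.19)(20.79)(239.4) = 20845 J.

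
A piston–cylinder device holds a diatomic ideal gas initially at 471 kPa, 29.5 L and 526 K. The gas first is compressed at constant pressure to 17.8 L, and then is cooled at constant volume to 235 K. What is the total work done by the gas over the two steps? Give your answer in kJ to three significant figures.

Step 1 (isobaric): W = PΔV = (471 kPa)(17.8 − 29.5 L) = -5511 J.
Step 2 (isochoric): W = 0 (constant volume).
W_total = -5511 + 0 = -5511 J.

W_total ≈ -5.51 kJ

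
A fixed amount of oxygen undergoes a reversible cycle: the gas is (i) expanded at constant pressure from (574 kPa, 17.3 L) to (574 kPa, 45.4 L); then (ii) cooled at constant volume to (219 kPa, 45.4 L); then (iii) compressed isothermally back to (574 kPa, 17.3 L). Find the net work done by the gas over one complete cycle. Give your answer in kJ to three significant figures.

W_net ≈ 6.54 kJ

Leg (i): W = PΔV = (574)(45.4 − 17.3) = 16129 J.
Leg (ii): W = 0.
Leg (iii): W = PᵢVᵢ ln(V_f/Vᵢ) = (9943) ln(17.3/45.4) = -9593 J.
W_net = 16129 − 9593 = 6537 J.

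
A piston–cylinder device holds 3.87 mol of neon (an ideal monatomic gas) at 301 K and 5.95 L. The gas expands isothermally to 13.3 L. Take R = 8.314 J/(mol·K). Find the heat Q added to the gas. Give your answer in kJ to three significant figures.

Q ≈ 7.79 kJ

Isothermal ⇒ ΔU = 0, so Q = W = nRT ln(V₂/V₁).
Q = (3.87)(8.314)(301) ln(13.3/5.95) = 9685 × 0.8044 = 7790 J.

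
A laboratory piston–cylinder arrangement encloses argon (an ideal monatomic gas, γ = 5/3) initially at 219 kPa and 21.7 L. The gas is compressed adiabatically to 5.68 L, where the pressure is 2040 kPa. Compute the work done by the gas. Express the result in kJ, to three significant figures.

W ≈ -10.3 kJ

Adiabatic: W = (P₁V₁ − P₂V₂)/(γ − 1) with γ = 5/3.
P₁V₁ = 4752 J, P₂V₂ = 11587 J.
W = (4752 − 11587) / 0.6667 = -10252 J.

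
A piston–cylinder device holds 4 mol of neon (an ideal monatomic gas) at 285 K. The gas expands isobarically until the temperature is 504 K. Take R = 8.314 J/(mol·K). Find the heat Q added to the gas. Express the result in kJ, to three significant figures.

Q ≈ 18.2 kJ

Isobaric: W = nRΔT = (4)(8.314)(219) = 7283 J.
ΔU = nCᵥΔT with Cᵥ = 3R/2: ΔU = (4)(12.47)(219) = 10925 J.
Q = ΔU + W = 10925 + 7283 = 18208 J.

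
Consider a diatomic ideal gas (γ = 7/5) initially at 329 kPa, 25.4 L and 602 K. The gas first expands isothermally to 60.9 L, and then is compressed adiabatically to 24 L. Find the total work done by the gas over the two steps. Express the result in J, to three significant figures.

W_total ≈ -2120 J

Step 1 (isothermal): W = P₁V₁ ln(V₂/V₁) = (8357) ln(60.9/25.4) = 7308 J.
After step 1: P = 137.2 kPa, V = 60.9 L, T = 602 K.
Step 2 (adiabatic): W = (P₁V₁ − P₂V₂)/(γ−1) = (8357 − 12128)/0.4 = -9429 J.
W_total = 7308 − 9429 = -2121 J.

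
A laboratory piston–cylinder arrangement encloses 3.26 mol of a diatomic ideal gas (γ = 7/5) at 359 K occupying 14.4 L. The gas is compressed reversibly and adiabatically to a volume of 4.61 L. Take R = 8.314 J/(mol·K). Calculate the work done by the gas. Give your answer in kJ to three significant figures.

W ≈ -14.0 kJ

Adiabatic: TV^(γ−1) = const with γ = 7/5.
T₂ = T₁ (V₁/V₂)^(γ−1) = 359 × (14.4/4.61)^0.4 = 359 × 1.577 = 566.2 K.
W_by = nCᵥ(T₁ − T₂) = (3.26)(20.79)(359 − 566.2) = -14039 J.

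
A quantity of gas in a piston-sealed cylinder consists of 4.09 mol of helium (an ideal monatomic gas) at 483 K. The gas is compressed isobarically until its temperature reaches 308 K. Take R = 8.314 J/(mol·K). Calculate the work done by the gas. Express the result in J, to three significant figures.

W ≈ -5950 J

Isobaric: W = P ΔV = nR ΔT.
W = (4.09)(8.314)(308 − 483) = -5951 J.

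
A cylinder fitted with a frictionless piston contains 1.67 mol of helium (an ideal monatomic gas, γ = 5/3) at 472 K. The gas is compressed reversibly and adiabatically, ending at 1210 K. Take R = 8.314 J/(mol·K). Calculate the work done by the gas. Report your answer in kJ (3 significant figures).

W ≈ -15.4 kJ

Adiabatic ⇒ Q = 0, so W_by = −ΔU = nCᵥ(T₁ − T₂).
Cᵥ = 3R/2 = 12.47 J/(mol·K).
W = (1.67)(12.47)(472 − 1210) = -15370 J.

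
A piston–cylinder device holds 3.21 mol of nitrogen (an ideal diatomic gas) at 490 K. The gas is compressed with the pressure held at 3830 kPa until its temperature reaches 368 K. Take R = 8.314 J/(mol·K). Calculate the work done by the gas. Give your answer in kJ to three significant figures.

Isobaric: W = P ΔV = nR ΔT.
W = (3.21)(8.314)(368 − 490) = -3256 J.

W ≈ -3.26 kJ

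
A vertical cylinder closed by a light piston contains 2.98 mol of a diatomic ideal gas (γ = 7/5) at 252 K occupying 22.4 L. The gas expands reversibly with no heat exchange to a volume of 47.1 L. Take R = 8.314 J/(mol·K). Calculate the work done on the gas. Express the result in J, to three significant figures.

W ≈ -4010 J

Adiabatic: TV^(γ−1) = const with γ = 7/5.
T₂ = T₁ (V₁/V₂)^(γ−1) = 252 × (22.4/47.1)^0.4 = 252 × 0.7428 = 187.2 K.
W_by = nCᵥ(T₁ − T₂) = (2.98)(20.79)(252 − 187.2) = 4014 J.
Work on gas = −W_by = -4014 J.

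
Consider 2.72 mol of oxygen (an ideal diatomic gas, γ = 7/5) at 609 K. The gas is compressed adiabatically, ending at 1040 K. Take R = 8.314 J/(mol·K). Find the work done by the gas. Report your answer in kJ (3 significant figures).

W ≈ -24.4 kJ

Adiabatic ⇒ Q = 0, so W_by = −ΔU = nCᵥ(T₁ − T₂).
Cᵥ = 5R/2 = 20.79 J/(mol·K).
W = (2.72)(20.79)(609 − 1040) = -24367 J.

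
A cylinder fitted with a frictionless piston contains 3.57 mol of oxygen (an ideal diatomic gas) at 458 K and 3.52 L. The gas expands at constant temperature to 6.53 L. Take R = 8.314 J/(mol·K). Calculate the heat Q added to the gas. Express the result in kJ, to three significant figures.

Isothermal ⇒ ΔU = 0, so Q = W = nRT ln(V₂/V₁).
Q = (3.57)(8.314)(458) ln(6.53/3.52) = 13594 × 0.6179 = 8400 J.

Q ≈ 8.40 kJ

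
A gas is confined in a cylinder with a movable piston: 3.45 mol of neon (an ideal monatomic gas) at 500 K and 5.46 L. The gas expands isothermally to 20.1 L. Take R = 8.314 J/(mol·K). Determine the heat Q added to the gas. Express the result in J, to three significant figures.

Isothermal ⇒ ΔU = 0, so Q = W = nRT ln(V₂/V₁).
Q = (3.45)(8.314)(500) ln(20.1/5.46) = 14342 × 1.303 = 18691 J.

Q ≈ 18700 J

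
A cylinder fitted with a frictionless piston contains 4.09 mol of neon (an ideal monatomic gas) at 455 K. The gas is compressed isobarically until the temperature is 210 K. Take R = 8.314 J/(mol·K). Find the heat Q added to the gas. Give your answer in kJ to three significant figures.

Isobaric: W = nRΔT = (4.09)(8.314)(-245) = -8331 J.
ΔU = nCᵥΔT with Cᵥ = 3R/2: ΔU = (4.09)(12.47)(-245) = -12497 J.
Q = ΔU + W = -12497 − 8331 = -20828 J.

Q ≈ -20.8 kJ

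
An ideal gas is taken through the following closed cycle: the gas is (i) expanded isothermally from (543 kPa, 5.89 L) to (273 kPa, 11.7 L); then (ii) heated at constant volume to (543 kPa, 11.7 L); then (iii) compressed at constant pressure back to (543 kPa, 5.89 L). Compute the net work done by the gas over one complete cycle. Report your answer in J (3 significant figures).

W_net ≈ -960 J

Leg (i): W = PᵢVᵢ ln(V_f/Vᵢ) = (3198) ln(11.7/5.89) = 2195 J.
Leg (ii): W = 0.
Leg (iii): W = PΔV = (543)(5.89 − 11.7) = -3155 J.
W_net = 2195 − 3155 = -959.8 J.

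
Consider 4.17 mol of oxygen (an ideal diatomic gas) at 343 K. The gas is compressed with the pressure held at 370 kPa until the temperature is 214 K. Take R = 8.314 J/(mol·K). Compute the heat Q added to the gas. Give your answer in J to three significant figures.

Q ≈ -15700 J

Isobaric: W = nRΔT = (4.17)(8.314)(-129) = -4472 J.
ΔU = nCᵥΔT with Cᵥ = 5R/2: ΔU = (4.17)(20.79)(-129) = -11181 J.
Q = ΔU + W = -11181 − 4472 = -15653 J.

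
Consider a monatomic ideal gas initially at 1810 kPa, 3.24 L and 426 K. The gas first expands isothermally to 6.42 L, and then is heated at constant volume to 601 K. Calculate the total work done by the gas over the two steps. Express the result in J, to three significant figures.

W_total ≈ 4010 J

Step 1 (isothermal): W = P₁V₁ ln(V₂/V₁) = (5864) ln(6.42/3.24) = 4010 J.
Step 2 (isochoric): W = 0 (constant volume).
W_total = 4010 + 0 = 4010 J.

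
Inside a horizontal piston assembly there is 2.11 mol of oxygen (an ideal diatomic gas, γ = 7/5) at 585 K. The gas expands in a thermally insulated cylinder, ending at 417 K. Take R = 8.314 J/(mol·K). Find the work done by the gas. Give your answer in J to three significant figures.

Adiabatic ⇒ Q = 0, so W_by = −ΔU = nCᵥ(T₁ − T₂).
Cᵥ = 5R/2 = 20.79 J/(mol·K).
W = (2.11)(20.79)(585 − 417) = 7368 J.

W ≈ 7370 J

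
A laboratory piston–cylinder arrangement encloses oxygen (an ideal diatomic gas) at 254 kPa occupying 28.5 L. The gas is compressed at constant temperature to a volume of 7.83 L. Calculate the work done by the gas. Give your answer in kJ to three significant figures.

W ≈ -9.35 kJ

Isothermal: W = nRT ln(V₂/V₁) = P₁V₁ ln(V₂/V₁).
P₁V₁ = (254 kPa)(28.5 L) = 7239 J.
W = 7239 × ln(7.83/28.5) = 7239 × -1.292
W_by_gas = -9352 J.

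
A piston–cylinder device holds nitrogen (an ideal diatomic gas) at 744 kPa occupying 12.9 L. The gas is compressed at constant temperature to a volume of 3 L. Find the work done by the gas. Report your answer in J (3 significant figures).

W ≈ -14000 J

Isothermal: W = nRT ln(V₂/V₁) = P₁V₁ ln(V₂/V₁).
P₁V₁ = (744 kPa)(12.9 L) = 9598 J.
W = 9598 × ln(3/12.9) = 9598 × -1.459
W_by_gas = -13999 J.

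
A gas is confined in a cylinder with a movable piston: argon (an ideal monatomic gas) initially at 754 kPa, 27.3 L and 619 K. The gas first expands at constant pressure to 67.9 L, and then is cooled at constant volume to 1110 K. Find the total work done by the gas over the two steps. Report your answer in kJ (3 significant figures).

Step 1 (isobaric): W = PΔV = (754 kPa)(67.9 − 27.3 L) = 30612 J.
Step 2 (isochoric): W = 0 (constant volume).
W_total = 30612 + 0 = 30612 J.

W_total ≈ 30.6 kJ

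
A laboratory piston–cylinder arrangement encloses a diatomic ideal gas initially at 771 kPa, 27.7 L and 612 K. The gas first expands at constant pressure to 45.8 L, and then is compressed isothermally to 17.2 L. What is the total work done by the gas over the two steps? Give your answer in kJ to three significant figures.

Step 1 (isobaric): W = PΔV = (771 kPa)(45.8 − 27.7 L) = 13955 J.
After step 1: P = 771 kPa, V = 45.8 L, T = 1012 K.
Step 2 (isothermal): W = P₁V₁ ln(V₂/V₁) = (35312) ln(17.2/45.8) = -34583 J.
W_total = 13955 − 34583 = -20628 J.

W_total ≈ -20.6 kJ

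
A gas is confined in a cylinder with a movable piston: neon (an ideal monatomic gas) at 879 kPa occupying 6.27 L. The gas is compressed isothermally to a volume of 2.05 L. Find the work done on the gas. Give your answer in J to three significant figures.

Isothermal: W = nRT ln(V₂/V₁) = P₁V₁ ln(V₂/V₁).
P₁V₁ = (879 kPa)(6.27 L) = 5511 J.
W = 5511 × ln(2.05/6.27) = 5511 × -1.118
W_by_gas = -6161 J; work on gas = −W_by = 6161 J.

W ≈ 6160 J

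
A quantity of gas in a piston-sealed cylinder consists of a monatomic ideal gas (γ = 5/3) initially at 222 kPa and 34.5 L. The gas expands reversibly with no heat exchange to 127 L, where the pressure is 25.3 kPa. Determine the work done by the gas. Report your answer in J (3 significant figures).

W ≈ 6670 J

Adiabatic: W = (P₁V₁ − P₂V₂)/(γ − 1) with γ = 5/3.
P₁V₁ = 7659 J, P₂V₂ = 3213 J.
W = (7659 − 3213) / 0.6667 = 6669 J.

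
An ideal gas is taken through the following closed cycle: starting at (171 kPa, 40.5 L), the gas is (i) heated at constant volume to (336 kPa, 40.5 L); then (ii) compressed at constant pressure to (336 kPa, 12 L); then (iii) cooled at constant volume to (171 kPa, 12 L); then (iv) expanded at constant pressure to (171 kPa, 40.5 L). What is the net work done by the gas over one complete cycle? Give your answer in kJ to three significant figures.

Constant-volume legs do no work.
W(ii) = (336)(12 − 40.5) = -9576 J; W(iv) = (171)(40.5 − 12) = 4874 J.
W_net = -9576 + 4874 = -4702 J (the counter-clockwise enclosed area).

W_net ≈ -4.70 kJ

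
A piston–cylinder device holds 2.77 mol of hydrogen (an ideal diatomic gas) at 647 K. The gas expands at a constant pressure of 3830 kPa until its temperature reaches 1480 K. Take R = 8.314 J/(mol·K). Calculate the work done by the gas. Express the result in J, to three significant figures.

W ≈ 19200 J

Isobaric: W = P ΔV = nR ΔT.
W = (2.77)(8.314)(1480 − 647) = 19184 J.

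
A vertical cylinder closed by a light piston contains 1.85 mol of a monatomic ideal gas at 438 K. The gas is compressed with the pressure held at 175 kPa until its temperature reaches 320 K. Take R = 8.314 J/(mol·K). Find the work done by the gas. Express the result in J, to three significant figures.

W ≈ -1810 J

Isobaric: W = P ΔV = nR ΔT.
W = (1.85)(8.314)(320 − 438) = -1815 J.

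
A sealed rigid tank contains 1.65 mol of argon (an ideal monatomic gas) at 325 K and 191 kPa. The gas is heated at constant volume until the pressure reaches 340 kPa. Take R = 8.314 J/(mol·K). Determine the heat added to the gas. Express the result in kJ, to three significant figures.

Constant volume ⇒ W = 0, so Q = ΔU = nCᵥΔT with Cᵥ = 3R/2 = 12.47 J/(mol·K).
At constant V, T₂/T₁ = P₂/P₁ ⇒ ΔT = T₁(P₂/P₁ − 1) = 325·(340/191 − 1) = 253.5 K.
ΔU = (1.65)(12.47)(253.5) = 5217 J.

Q ≈ 5.22 kJ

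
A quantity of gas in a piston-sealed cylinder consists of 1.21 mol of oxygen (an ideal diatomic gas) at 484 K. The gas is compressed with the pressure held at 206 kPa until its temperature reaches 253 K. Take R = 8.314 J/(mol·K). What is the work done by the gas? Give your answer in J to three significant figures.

Isobaric: W = P ΔV = nR ΔT.
W = (1.21)(8.314)(253 − 484) = -2324 J.

W ≈ -2320 J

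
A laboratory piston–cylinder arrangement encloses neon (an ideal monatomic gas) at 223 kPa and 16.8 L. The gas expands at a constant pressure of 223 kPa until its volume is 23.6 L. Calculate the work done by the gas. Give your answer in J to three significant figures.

W ≈ 1520 J

Isobaric: W = P ΔV.
W = (223 kPa)(23.6 − 16.8 L) = (223)(6.8) = 1516 J.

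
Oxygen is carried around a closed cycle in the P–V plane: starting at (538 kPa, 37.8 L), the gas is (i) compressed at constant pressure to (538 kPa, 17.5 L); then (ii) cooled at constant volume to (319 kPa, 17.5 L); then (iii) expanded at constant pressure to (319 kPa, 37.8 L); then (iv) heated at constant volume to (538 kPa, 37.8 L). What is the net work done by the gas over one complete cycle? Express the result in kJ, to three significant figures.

Constant-volume legs do no work.
W(i) = (538)(17.5 − 37.8) = -10921 J; W(iii) = (319)(37.8 − 17.5) = 6476 J.
W_net = -10921 + 6476 = -4446 J (the counter-clockwise enclosed area).

W_net ≈ -4.45 kJ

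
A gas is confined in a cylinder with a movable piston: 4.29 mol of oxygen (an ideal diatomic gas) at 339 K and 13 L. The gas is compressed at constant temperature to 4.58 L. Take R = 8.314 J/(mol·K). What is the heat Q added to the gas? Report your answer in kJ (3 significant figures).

Isothermal ⇒ ΔU = 0, so Q = W = nRT ln(V₂/V₁).
Q = (4.29)(8.314)(339) ln(4.58/13) = 12091 × -1.043 = -12614 J.

Q ≈ -12.6 kJ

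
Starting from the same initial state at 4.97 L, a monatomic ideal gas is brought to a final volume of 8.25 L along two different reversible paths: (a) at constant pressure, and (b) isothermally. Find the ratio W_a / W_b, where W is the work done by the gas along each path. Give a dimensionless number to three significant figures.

W_a / W_b ≈ 1.30

Path (a) isobaric: W = P₁(V₂ − V₁) → W_a/(P₁V₁) = 0.66.
Path (b) isothermal: W = P₁V₁ ln(V₂/V₁) → W_b/(P₁V₁) = 0.5068.
W_a / W_b = 0.66 / 0.5068 = 1.302.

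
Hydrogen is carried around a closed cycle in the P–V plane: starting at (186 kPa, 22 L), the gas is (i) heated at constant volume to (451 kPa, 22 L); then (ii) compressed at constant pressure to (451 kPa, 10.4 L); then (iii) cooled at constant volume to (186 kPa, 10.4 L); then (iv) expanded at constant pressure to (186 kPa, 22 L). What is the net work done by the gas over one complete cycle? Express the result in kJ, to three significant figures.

W_net ≈ -3.07 kJ

Constant-volume legs do no work.
W(ii) = (451)(10.4 − 22) = -5232 J; W(iv) = (186)(22 − 10.4) = 2158 J.
W_net = -5232 + 2158 = -3074 J (the counter-clockwise enclosed area).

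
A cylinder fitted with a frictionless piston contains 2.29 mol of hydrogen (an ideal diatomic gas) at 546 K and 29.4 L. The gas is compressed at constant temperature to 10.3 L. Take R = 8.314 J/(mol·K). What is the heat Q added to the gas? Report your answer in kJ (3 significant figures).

Q ≈ -10.9 kJ

Isothermal ⇒ ΔU = 0, so Q = W = nRT ln(V₂/V₁).
Q = (2.29)(8.314)(546) ln(10.3/29.4) = 10395 × -1.049 = -10903 J.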